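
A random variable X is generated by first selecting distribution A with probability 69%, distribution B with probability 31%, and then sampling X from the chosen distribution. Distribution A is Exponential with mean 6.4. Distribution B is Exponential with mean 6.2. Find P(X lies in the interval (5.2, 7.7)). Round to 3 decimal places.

Conditional on each component, P(5.2 < X < 7.7): A: 0.143493; B: 0.143443.
By total probability, P(5.2 < X < 7.7) = 0.69·0.143493 + 0.31·0.143443 = 0.143477.

0.143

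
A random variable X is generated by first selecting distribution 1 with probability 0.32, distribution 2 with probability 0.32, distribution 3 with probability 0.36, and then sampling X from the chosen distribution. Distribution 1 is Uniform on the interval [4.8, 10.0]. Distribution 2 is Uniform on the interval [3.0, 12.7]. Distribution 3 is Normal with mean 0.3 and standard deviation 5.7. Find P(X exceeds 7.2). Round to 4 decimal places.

0.3944

Conditional on each component, P(X > 7.2): 1: 0.538462; 2: 0.56701; 3: 0.113038.
By total probability, P(X > 7.2) = 0.32·0.538462 + 0.32·0.56701 + 0.36·0.113038 = 0.394445.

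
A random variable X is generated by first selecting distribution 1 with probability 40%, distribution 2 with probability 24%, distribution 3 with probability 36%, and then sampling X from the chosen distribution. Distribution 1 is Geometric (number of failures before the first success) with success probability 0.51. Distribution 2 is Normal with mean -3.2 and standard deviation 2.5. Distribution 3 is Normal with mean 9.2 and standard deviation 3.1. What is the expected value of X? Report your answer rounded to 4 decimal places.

Component means — 1: 0.960784; 2: -3.2; 3: 9.2.
E[X] = 0.4·0.960784 + 0.24·-3.2 + 0.36·9.2 = 2.92831.

2.9283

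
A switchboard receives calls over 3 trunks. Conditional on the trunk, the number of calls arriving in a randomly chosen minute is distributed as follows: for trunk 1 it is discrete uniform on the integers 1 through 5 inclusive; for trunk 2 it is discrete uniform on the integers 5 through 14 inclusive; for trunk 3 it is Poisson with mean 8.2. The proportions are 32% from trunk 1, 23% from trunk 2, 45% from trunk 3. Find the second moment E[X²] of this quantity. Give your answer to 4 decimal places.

60.1230

For each component E[X²] = Var + (mean)², giving 1: 11; 2: 98.5; 3: 75.44.
Overall E[X²] = 0.32·11 + 0.23·98.5 + 0.45·75.44 = 60.123.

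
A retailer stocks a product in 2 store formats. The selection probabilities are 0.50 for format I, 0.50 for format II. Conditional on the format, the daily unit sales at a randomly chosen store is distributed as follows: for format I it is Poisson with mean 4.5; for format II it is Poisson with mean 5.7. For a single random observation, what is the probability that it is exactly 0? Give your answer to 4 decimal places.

Conditional on each format, P(X = 0): I: 0.011109; II: 0.00334597.
By total probability, P(X = 0) = 0.5·0.011109 + 0.5·0.00334597 = 0.00722748.

0.0072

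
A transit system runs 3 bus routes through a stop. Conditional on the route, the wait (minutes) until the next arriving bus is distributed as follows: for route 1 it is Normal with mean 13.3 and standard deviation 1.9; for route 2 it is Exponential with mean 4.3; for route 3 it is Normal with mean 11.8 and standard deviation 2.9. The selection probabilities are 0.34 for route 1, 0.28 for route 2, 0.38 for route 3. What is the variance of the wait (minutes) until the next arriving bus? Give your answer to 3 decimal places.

23.587

Per component, 1: μ=13.3, E[X²]=180.5; 2: μ=4.3, E[X²]=36.98; 3: μ=11.8, E[X²]=147.65.
E[X] = 0.34·13.3 + 0.28·4.3 + 0.38·11.8 = 10.21.
E[X²] = 0.34·180.5 + 0.28·36.98 + 0.38·147.65 = 127.831.
Var(X) = E[X²] − (E[X])² = 127.831 − 104.244 = 23.5873.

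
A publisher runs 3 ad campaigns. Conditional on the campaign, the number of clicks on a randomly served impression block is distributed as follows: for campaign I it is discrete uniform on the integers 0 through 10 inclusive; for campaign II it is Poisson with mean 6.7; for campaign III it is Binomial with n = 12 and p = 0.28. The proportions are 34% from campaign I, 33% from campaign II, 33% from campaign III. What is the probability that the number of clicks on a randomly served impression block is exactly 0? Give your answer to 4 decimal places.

0.0377

Conditional on each campaign, P(X = 0): I: 0.0909091; II: 0.00123091; III: 0.0194084.
By total probability, P(X = 0) = 0.34·0.0909091 + 0.33·0.00123091 + 0.33·0.0194084 = 0.0377201.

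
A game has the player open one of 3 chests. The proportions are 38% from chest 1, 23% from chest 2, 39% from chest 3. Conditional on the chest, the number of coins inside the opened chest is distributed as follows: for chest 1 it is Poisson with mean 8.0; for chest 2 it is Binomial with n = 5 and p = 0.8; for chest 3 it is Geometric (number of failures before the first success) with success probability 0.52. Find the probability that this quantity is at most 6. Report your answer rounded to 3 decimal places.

Conditional on each chest, P(X ≤ 6): 1: 0.313374; 2: 1; 3: 0.994129.
By total probability, P(X ≤ 6) = 0.38·0.313374 + 0.23·1 + 0.39·0.994129 = 0.736793.

0.737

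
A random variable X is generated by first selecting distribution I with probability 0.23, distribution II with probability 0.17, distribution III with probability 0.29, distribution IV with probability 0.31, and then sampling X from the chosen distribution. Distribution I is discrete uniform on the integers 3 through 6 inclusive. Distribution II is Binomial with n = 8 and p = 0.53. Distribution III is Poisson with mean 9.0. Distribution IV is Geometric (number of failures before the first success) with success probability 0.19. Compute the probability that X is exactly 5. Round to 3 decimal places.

0.137

Conditional on each component, P(X = 5): I: 0.25; II: 0.243143; III: 0.0607269; IV: 0.0662489.
By total probability, P(X = 5) = 0.23·0.25 + 0.17·0.243143 + 0.29·0.0607269 + 0.31·0.0662489 = 0.136982.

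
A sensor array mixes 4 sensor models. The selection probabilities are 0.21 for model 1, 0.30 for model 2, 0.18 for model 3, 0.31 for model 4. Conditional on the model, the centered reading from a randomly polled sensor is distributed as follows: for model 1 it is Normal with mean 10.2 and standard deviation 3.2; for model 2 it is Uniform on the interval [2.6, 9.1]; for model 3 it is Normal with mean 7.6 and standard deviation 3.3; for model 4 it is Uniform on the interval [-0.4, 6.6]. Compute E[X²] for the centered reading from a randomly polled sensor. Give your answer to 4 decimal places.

For each component E[X²] = Var + (mean)², giving 1: 114.28; 2: 37.7433; 3: 68.65; 4: 13.6933.
Overall E[X²] = 0.21·114.28 + 0.3·37.7433 + 0.18·68.65 + 0.31·13.6933 = 51.9237.

51.9237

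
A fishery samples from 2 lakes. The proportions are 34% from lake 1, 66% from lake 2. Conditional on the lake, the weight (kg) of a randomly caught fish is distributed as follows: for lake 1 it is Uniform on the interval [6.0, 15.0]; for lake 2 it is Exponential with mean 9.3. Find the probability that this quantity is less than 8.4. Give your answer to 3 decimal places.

0.483

Conditional on each lake, P(X < 8.4): 1: 0.266667; 2: 0.59474.
By total probability, P(X < 8.4) = 0.34·0.266667 + 0.66·0.59474 = 0.483195.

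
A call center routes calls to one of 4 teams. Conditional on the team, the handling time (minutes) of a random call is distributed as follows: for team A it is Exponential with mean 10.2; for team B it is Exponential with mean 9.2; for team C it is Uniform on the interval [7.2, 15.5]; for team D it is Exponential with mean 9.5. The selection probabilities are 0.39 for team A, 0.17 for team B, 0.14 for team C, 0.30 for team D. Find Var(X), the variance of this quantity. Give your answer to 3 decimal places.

83.297

Per component, A: μ=10.2, E[X²]=208.08; B: μ=9.2, E[X²]=169.28; C: μ=11.35, E[X²]=134.563; D: μ=9.5, E[X²]=180.5.
E[X] = 0.39·10.2 + 0.17·9.2 + 0.14·11.35 + 0.3·9.5 = 9.981.
E[X²] = 0.39·208.08 + 0.17·169.28 + 0.14·134.563 + 0.3·180.5 = 182.918.
Var(X) = E[X²] − (E[X])² = 182.918 − 99.6204 = 83.2973.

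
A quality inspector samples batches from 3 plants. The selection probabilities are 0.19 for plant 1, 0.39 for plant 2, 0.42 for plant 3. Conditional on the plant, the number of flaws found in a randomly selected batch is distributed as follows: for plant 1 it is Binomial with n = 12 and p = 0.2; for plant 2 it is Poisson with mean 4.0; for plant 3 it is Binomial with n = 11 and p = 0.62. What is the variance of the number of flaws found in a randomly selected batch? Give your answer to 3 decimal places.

Per component, 1: μ=2.4, E[X²]=7.68; 2: μ=4, E[X²]=20; 3: μ=6.82, E[X²]=49.104.
E[X] = 0.19·2.4 + 0.39·4 + 0.42·6.82 = 4.8804.
E[X²] = 0.19·7.68 + 0.39·20 + 0.42·49.104 = 29.8829.
Var(X) = E[X²] − (E[X])² = 29.8829 − 23.8183 = 6.06458.

6.065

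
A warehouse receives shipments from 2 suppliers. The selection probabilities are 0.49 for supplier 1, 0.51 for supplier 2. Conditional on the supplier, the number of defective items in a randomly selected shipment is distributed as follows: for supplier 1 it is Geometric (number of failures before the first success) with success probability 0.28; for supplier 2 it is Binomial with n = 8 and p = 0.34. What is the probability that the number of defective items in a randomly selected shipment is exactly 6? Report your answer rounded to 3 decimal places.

0.029

Conditional on each supplier, P(X = 6): 1: 0.0390079; 2: 0.0188417.
By total probability, P(X = 6) = 0.49·0.0390079 + 0.51·0.0188417 = 0.0287231.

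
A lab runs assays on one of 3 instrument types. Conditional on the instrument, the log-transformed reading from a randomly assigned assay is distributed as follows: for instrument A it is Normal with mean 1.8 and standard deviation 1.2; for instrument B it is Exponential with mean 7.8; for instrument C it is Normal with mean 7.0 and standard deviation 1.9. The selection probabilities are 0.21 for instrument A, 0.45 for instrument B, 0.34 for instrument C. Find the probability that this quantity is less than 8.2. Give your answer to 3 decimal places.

Conditional on each instrument, P(X < 8.2): A: 1; B: 0.650511; C: 0.736169.
By total probability, P(X < 8.2) = 0.21·1 + 0.45·0.650511 + 0.34·0.736169 = 0.753027.

0.753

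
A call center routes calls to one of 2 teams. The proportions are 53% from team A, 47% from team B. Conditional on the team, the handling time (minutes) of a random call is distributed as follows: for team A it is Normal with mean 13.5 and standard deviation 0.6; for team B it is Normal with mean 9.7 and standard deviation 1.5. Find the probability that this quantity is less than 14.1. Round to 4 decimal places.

0.9151

Conditional on each team, P(X < 14.1): A: 0.841345; B: 0.998323.
By total probability, P(X < 14.1) = 0.53·0.841345 + 0.47·0.998323 = 0.915125.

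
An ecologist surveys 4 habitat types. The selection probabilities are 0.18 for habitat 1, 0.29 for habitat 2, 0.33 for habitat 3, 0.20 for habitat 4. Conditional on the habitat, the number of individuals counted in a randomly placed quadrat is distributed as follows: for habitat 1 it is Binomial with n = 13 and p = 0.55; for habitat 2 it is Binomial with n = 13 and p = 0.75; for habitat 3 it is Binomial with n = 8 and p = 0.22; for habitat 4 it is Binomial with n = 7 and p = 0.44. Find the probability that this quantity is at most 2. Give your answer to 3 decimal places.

0.316

Conditional on each habitat, P(X ≤ 2): 1: 0.00413945; 2: 1.10567e-05; 3: 0.751356; 4: 0.336167.
By total probability, P(X ≤ 2) = 0.18·0.00413945 + 0.29·1.10567e-05 + 0.33·0.751356 + 0.2·0.336167 = 0.315929.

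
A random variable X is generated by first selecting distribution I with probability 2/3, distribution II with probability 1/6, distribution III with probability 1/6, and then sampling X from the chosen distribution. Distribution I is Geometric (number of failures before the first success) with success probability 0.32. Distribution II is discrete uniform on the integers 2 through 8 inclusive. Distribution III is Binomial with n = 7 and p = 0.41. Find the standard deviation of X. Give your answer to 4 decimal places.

2.5460

Per component, I: μ=2.125, E[X²]=11.1562; II: μ=5, E[X²]=29; III: μ=2.87, E[X²]=9.9302.
E[X] = 0.666667·2.125 + 0.166667·5 + 0.166667·2.87 = 2.72833.
E[X²] = 0.666667·11.1562 + 0.166667·29 + 0.166667·9.9302 = 13.9259.
Var(X) = E[X²] − (E[X])² = 13.9259 − 7.4438 = 6.48206.
SD(X) = √6.48206 = 2.54599.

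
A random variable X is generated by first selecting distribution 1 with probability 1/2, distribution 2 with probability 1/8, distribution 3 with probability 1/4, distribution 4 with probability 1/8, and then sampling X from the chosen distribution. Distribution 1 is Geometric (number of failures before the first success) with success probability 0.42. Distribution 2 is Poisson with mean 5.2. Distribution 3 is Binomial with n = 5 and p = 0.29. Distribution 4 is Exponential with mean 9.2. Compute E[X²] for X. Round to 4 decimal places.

28.5705

For each component E[X²] = Var + (mean)², giving 1: 5.19501; 2: 32.24; 3: 3.132; 4: 169.28.
Overall E[X²] = 0.5·5.19501 + 0.125·32.24 + 0.25·3.132 + 0.125·169.28 = 28.5705.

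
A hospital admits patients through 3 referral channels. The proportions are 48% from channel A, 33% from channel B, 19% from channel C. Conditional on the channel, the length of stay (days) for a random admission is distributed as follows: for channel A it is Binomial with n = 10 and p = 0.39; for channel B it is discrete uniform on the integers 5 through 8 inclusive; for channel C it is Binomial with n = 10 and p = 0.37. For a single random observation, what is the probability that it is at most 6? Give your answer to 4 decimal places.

0.8053

Conditional on each channel, P(X ≤ 6): A: 0.952305; B: 0.5; C: 0.964375.
By total probability, P(X ≤ 6) = 0.48·0.952305 + 0.33·0.5 + 0.19·0.964375 = 0.805338.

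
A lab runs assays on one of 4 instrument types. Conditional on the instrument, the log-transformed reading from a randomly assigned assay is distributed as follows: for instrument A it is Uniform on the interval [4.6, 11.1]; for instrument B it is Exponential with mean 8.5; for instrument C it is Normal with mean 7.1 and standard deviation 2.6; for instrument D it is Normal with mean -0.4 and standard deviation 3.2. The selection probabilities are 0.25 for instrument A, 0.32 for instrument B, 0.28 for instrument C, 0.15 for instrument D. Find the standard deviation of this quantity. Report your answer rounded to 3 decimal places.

6.033

Per component, A: μ=7.85, E[X²]=65.1433; B: μ=8.5, E[X²]=144.5; C: μ=7.1, E[X²]=57.17; D: μ=-0.4, E[X²]=10.4.
E[X] = 0.25·7.85 + 0.32·8.5 + 0.28·7.1 + 0.15·-0.4 = 6.6105.
E[X²] = 0.25·65.1433 + 0.32·144.5 + 0.28·57.17 + 0.15·10.4 = 80.0934.
Var(X) = E[X²] − (E[X])² = 80.0934 − 43.6987 = 36.3947.
SD(X) = √36.3947 = 6.0328.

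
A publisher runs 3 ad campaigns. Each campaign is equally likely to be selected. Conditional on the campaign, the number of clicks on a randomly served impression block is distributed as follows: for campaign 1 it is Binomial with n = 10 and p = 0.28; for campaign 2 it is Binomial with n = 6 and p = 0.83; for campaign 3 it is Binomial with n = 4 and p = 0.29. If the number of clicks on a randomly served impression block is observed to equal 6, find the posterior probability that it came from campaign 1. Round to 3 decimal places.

Likelihoods P(X=6 | ·): 1: 0.0271955; 2: 0.32694; 3: 0.
Posterior ∝ prior × likelihood. Numerator for 1: 0.333333·0.0271955 = 0.00906518.
Normalizing constant: 0.333333·0.0271955 + 0.333333·0.32694 + 0.333333·0 = 0.118045.
P(1 | observation) = 0.00906518 / 0.118045 = 0.076794.

0.077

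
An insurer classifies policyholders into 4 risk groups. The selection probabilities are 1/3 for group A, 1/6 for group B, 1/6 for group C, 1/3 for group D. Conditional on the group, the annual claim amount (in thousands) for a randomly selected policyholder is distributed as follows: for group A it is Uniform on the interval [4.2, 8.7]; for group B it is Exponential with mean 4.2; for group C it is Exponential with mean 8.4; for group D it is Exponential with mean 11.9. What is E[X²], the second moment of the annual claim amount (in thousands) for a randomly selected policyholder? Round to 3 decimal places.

For each component E[X²] = Var + (mean)², giving A: 43.29; B: 35.28; C: 141.12; D: 283.22.
Overall E[X²] = 0.333333·43.29 + 0.166667·35.28 + 0.166667·141.12 + 0.333333·283.22 = 138.237.

138.237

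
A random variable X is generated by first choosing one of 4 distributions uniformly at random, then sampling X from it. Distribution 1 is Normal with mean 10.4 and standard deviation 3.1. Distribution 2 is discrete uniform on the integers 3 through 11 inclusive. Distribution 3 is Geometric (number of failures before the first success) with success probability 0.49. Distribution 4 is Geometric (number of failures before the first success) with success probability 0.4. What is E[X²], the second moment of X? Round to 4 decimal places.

45.6610

For each component E[X²] = Var + (mean)², giving 1: 117.77; 2: 55.6667; 3: 3.20741; 4: 6.
Overall E[X²] = 0.25·117.77 + 0.25·55.6667 + 0.25·3.20741 + 0.25·6 = 45.661.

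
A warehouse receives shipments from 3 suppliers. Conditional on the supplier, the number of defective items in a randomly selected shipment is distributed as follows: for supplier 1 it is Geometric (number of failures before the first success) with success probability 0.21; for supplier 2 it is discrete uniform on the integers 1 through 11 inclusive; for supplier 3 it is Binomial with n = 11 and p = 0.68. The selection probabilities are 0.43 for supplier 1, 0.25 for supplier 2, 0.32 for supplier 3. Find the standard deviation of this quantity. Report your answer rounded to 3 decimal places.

3.686

Per component, 1: μ=3.7619, E[X²]=32.0658; 2: μ=6, E[X²]=46; 3: μ=7.48, E[X²]=58.344.
E[X] = 0.43·3.7619 + 0.25·6 + 0.32·7.48 = 5.51122.
E[X²] = 0.43·32.0658 + 0.25·46 + 0.32·58.344 = 43.9584.
Var(X) = E[X²] − (E[X])² = 43.9584 − 30.3735 = 13.5848.
SD(X) = √13.5848 = 3.68576.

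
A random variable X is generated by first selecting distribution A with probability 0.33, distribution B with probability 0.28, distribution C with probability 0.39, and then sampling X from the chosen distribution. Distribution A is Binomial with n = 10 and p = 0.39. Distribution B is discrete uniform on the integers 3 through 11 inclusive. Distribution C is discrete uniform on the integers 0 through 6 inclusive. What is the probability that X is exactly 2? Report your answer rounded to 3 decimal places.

Conditional on each component, P(X = 2): A: 0.131214; B: 0; C: 0.142857.
By total probability, P(X = 2) = 0.33·0.131214 + 0.28·0 + 0.39·0.142857 = 0.0990149.

0.099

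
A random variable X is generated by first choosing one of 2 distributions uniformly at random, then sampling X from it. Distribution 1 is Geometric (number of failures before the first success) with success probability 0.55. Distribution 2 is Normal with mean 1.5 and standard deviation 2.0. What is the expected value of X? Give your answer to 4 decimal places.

1.1591

Component means — 1: 0.818182; 2: 1.5.
E[X] = 0.5·0.818182 + 0.5·1.5 = 1.15909.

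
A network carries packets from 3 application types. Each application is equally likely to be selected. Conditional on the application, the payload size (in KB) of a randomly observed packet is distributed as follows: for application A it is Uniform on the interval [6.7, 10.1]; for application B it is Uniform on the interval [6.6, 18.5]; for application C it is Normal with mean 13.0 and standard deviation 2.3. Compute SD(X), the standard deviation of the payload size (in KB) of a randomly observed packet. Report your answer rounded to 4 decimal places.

Per component, A: μ=8.4, E[X²]=71.5233; B: μ=12.55, E[X²]=169.303; C: μ=13, E[X²]=174.29.
E[X] = 0.333333·8.4 + 0.333333·12.55 + 0.333333·13 = 11.3167.
E[X²] = 0.333333·71.5233 + 0.333333·169.303 + 0.333333·174.29 = 138.372.
Var(X) = E[X²] − (E[X])² = 138.372 − 128.067 = 10.3053.
SD(X) = √10.3053 = 3.21018.

3.2102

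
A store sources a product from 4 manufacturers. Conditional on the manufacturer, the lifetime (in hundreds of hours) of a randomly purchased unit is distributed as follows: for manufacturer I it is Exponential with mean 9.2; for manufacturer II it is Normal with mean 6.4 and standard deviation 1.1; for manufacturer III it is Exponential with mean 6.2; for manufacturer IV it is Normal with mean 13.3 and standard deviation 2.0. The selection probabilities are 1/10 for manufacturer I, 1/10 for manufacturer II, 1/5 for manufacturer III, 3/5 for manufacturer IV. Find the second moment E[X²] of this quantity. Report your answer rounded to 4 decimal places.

For each component E[X²] = Var + (mean)², giving I: 169.28; II: 42.17; III: 76.88; IV: 180.89.
Overall E[X²] = 0.1·169.28 + 0.1·42.17 + 0.2·76.88 + 0.6·180.89 = 145.055.

145.0550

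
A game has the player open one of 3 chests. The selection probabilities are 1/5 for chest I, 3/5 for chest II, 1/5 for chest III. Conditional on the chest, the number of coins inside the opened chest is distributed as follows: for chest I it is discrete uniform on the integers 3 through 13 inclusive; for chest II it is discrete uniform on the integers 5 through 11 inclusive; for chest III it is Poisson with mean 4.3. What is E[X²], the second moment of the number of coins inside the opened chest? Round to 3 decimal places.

60.158

For each component E[X²] = Var + (mean)², giving I: 74; II: 68; III: 22.79.
Overall E[X²] = 0.2·74 + 0.6·68 + 0.2·22.79 = 60.158.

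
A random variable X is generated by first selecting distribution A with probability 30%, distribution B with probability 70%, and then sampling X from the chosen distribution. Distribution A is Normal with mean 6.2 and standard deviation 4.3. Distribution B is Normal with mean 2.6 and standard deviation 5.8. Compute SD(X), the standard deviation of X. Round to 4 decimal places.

5.6406

Per component, A: μ=6.2, E[X²]=56.93; B: μ=2.6, E[X²]=40.4.
E[X] = 0.3·6.2 + 0.7·2.6 = 3.68.
E[X²] = 0.3·56.93 + 0.7·40.4 = 45.359.
Var(X) = E[X²] − (E[X])² = 45.359 − 13.5424 = 31.8166.
SD(X) = √31.8166 = 5.64062.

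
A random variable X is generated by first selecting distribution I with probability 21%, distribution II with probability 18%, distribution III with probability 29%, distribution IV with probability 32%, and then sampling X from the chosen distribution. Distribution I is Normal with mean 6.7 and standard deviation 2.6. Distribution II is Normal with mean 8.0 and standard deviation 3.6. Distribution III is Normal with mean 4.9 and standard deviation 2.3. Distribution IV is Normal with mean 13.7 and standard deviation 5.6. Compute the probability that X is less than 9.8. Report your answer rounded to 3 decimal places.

Conditional on each component, P(X < 9.8): I: 0.88343; II: 0.691462; III: 0.983432; IV: 0.24308.
By total probability, P(X < 9.8) = 0.21·0.88343 + 0.18·0.691462 + 0.29·0.983432 + 0.32·0.24308 = 0.672964.

0.673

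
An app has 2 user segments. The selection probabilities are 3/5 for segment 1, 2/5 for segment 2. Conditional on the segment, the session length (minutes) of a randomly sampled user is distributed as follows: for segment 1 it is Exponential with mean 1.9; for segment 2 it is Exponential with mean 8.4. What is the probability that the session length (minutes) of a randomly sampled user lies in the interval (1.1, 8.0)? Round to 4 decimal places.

Conditional on each segment, P(1.1 < X < 8.0): 1: 0.545649; 2: 0.491438.
By total probability, P(1.1 < X < 8.0) = 0.6·0.545649 + 0.4·0.491438 = 0.523965.

0.5240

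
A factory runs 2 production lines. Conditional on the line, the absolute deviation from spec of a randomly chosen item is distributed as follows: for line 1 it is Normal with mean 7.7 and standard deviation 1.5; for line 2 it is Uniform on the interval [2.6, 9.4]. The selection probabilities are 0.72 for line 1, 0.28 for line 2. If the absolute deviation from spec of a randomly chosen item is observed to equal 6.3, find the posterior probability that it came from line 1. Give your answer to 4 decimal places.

0.7505

Likelihoods f(6.3 | ·): 1: 0.172052; 2: 0.147059.
Posterior ∝ prior × likelihood. Numerator for 1: 0.72·0.172052 = 0.123877.
Normalizing constant: 0.72·0.172052 + 0.28·0.147059 = 0.165054.
P(1 | observation) = 0.123877 / 0.165054 = 0.750527.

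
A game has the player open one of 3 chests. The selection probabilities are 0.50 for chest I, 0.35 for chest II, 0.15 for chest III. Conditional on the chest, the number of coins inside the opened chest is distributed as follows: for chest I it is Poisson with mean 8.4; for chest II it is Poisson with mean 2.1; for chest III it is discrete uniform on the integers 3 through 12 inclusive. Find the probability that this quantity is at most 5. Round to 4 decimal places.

0.4665

Conditional on each chest, P(X ≤ 5): I: 0.157277; II: 0.979551; III: 0.3.
By total probability, P(X ≤ 5) = 0.5·0.157277 + 0.35·0.979551 + 0.15·0.3 = 0.466481.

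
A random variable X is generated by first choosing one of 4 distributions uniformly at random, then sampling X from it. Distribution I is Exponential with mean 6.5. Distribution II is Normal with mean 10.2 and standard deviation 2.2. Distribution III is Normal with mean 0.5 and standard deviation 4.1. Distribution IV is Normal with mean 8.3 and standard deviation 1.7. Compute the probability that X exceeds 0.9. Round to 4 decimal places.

Conditional on each component, P(X > 0.9): I: 0.870697; II: 0.999988; III: 0.46114; IV: 0.999993.
By total probability, P(X > 0.9) = 0.25·0.870697 + 0.25·0.999988 + 0.25·0.46114 + 0.25·0.999993 = 0.832955.

0.8330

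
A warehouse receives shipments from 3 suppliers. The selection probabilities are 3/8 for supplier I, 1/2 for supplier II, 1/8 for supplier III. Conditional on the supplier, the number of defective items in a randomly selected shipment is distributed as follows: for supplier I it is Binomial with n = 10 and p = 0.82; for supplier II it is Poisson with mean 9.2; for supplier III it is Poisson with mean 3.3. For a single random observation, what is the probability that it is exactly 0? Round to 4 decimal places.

Conditional on each supplier, P(X = 0): I: 3.57047e-08; II: 0.000101039; III: 0.0368832.
By total probability, P(X = 0) = 0.375·3.57047e-08 + 0.5·0.000101039 + 0.125·0.0368832 = 0.00466093.

0.0047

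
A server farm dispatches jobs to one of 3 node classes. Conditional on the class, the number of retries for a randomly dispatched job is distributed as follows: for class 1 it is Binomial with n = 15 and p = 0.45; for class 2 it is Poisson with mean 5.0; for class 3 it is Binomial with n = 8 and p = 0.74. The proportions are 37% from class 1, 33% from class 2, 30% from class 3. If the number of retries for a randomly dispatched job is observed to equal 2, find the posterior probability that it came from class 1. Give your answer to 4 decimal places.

Likelihoods P(X=2 | ·): 1: 0.00896044; 2: 0.0842243; 3: 0.00473654.
Posterior ∝ prior × likelihood. Numerator for 1: 0.37·0.00896044 = 0.00331536.
Normalizing constant: 0.37·0.00896044 + 0.33·0.0842243 + 0.3·0.00473654 = 0.0325304.
P(1 | observation) = 0.00331536 / 0.0325304 = 0.101916.

0.1019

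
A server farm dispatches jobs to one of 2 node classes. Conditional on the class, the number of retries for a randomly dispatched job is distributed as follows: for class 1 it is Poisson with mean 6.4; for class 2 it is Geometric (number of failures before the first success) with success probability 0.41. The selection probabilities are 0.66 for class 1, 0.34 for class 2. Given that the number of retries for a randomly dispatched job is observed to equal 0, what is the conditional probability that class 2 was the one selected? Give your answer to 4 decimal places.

0.9922

Likelihoods P(X=0 | ·): 1: 0.00166156; 2: 0.41.
Posterior ∝ prior × likelihood. Numerator for 2: 0.34·0.41 = 0.1394.
Normalizing constant: 0.66·0.00166156 + 0.34·0.41 = 0.140497.
P(2 | observation) = 0.1394 / 0.140497 = 0.992195.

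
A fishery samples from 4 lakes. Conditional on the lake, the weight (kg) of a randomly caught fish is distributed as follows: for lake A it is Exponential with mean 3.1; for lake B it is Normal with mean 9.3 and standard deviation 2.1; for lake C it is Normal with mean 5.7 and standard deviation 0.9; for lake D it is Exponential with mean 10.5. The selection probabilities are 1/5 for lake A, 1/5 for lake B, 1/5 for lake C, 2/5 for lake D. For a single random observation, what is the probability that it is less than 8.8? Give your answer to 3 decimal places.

Conditional on each lake, P(X < 8.8): A: 0.941499; B: 0.405904; C: 0.999714; D: 0.567466.
By total probability, P(X < 8.8) = 0.2·0.941499 + 0.2·0.405904 + 0.2·0.999714 + 0.4·0.567466 = 0.69641.

0.696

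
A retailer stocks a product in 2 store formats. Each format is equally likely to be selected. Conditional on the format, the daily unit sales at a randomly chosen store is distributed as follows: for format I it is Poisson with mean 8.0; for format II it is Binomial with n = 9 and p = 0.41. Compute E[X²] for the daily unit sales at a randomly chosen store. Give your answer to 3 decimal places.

43.897

For each component E[X²] = Var + (mean)², giving I: 72; II: 15.7932.
Overall E[X²] = 0.5·72 + 0.5·15.7932 = 43.8966.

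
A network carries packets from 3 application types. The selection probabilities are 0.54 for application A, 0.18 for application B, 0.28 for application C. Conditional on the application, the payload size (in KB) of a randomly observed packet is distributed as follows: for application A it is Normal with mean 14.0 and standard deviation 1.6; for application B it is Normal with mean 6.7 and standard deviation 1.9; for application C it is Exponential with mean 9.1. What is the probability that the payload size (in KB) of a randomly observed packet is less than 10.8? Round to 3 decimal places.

0.384

Conditional on each application, P(X < 10.8): A: 0.0227501; B: 0.984532; C: 0.694808.
By total probability, P(X < 10.8) = 0.54·0.0227501 + 0.18·0.984532 + 0.28·0.694808 = 0.384047.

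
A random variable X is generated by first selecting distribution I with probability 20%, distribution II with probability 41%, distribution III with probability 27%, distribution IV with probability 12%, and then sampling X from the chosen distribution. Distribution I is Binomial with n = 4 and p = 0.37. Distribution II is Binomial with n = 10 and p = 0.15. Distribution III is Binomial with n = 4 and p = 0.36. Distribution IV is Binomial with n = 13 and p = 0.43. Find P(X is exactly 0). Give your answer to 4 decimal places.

Conditional on each component, P(X = 0): I: 0.15753; II: 0.196874; III: 0.167772; IV: 0.00067046.
By total probability, P(X = 0) = 0.2·0.15753 + 0.41·0.196874 + 0.27·0.167772 + 0.12·0.00067046 = 0.157603.

0.1576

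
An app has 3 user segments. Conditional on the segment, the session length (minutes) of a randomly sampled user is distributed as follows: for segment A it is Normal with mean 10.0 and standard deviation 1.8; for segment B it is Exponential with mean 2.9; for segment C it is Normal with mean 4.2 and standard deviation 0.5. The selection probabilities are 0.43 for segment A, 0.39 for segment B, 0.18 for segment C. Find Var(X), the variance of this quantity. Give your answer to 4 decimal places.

Per component, A: μ=10, E[X²]=103.24; B: μ=2.9, E[X²]=16.82; C: μ=4.2, E[X²]=17.89.
E[X] = 0.43·10 + 0.39·2.9 + 0.18·4.2 = 6.187.
E[X²] = 0.43·103.24 + 0.39·16.82 + 0.18·17.89 = 54.1732.
Var(X) = E[X²] − (E[X])² = 54.1732 − 38.279 = 15.8942.

15.8942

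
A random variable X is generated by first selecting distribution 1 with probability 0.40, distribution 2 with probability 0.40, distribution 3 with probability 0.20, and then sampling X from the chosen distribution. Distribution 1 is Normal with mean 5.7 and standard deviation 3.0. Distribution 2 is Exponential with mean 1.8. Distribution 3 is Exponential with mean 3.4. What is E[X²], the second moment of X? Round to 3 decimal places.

23.812

For each component E[X²] = Var + (mean)², giving 1: 41.49; 2: 6.48; 3: 23.12.
Overall E[X²] = 0.4·41.49 + 0.4·6.48 + 0.2·23.12 = 23.812.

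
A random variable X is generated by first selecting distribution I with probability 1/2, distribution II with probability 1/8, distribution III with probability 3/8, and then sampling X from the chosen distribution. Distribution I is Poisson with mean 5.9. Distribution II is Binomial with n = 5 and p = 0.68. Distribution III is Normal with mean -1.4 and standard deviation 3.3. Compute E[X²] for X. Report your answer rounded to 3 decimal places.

For each component E[X²] = Var + (mean)², giving I: 40.71; II: 12.648; III: 12.85.
Overall E[X²] = 0.5·40.71 + 0.125·12.648 + 0.375·12.85 = 26.7548.

26.755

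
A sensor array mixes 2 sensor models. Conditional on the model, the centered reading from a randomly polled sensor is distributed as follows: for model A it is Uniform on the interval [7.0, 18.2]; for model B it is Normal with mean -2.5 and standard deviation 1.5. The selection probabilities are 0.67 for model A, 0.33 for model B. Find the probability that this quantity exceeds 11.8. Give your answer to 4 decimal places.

Conditional on each model, P(X > 11.8): A: 0.571429; B: 0.
By total probability, P(X > 11.8) = 0.67·0.571429 + 0.33·0 = 0.382857.

0.3829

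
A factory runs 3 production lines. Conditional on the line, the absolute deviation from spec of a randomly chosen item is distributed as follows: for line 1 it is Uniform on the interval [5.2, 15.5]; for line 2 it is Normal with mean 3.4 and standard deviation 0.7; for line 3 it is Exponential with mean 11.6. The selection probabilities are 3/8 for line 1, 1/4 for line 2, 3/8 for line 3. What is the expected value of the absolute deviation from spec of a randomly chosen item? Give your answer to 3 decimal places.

9.081

Component means — 1: 10.35; 2: 3.4; 3: 11.6.
E[X] = 0.375·10.35 + 0.25·3.4 + 0.375·11.6 = 9.08125.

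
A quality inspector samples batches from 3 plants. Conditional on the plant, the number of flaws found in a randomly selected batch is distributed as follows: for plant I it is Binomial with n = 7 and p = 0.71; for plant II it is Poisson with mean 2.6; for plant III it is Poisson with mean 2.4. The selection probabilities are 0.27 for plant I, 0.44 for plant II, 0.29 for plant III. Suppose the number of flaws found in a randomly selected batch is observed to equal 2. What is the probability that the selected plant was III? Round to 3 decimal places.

Likelihoods P(X=2 | ·): I: 0.0217133; II: 0.251045; III: 0.261268.
Posterior ∝ prior × likelihood. Numerator for III: 0.29·0.261268 = 0.0757676.
Normalizing constant: 0.27·0.0217133 + 0.44·0.251045 + 0.29·0.261268 = 0.19209.
P(III | observation) = 0.0757676 / 0.19209 = 0.394438.

0.394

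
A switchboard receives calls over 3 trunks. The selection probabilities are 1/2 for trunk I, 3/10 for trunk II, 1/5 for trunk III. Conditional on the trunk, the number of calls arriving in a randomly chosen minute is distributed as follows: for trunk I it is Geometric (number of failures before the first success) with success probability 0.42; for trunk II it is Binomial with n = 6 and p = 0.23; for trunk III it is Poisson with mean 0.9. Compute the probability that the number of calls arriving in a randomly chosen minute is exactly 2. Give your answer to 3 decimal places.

0.187

Conditional on each trunk, P(X = 2): I: 0.141288; II: 0.278939; III: 0.164661.
By total probability, P(X = 2) = 0.5·0.141288 + 0.3·0.278939 + 0.2·0.164661 = 0.187258.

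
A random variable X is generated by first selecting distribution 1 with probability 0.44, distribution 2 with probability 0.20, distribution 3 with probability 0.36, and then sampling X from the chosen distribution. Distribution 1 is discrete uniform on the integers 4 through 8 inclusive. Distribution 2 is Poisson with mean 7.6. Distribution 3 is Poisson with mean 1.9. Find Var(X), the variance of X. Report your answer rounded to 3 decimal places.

8.311

Per component, 1: μ=6, E[X²]=38; 2: μ=7.6, E[X²]=65.36; 3: μ=1.9, E[X²]=5.51.
E[X] = 0.44·6 + 0.2·7.6 + 0.36·1.9 = 4.844.
E[X²] = 0.44·38 + 0.2·65.36 + 0.36·5.51 = 31.7756.
Var(X) = E[X²] − (E[X])² = 31.7756 − 23.4643 = 8.31126.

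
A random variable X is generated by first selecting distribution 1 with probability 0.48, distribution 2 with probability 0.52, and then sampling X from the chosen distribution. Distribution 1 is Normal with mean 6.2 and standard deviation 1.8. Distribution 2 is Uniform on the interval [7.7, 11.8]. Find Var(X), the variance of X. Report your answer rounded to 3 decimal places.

5.429

Per component, 1: μ=6.2, E[X²]=41.68; 2: μ=9.75, E[X²]=96.4633.
E[X] = 0.48·6.2 + 0.52·9.75 = 8.046.
E[X²] = 0.48·41.68 + 0.52·96.4633 = 70.1673.
Var(X) = E[X²] − (E[X])² = 70.1673 − 64.7381 = 5.42922.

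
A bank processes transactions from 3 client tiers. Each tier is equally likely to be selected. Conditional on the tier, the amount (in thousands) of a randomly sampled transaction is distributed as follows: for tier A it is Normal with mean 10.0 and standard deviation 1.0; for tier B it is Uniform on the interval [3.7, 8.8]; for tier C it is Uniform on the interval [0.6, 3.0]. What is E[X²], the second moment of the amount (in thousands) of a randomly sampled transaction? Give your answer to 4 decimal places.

For each component E[X²] = Var + (mean)², giving A: 101; B: 41.23; C: 3.72.
Overall E[X²] = 0.333333·101 + 0.333333·41.23 + 0.333333·3.72 = 48.65.

48.6500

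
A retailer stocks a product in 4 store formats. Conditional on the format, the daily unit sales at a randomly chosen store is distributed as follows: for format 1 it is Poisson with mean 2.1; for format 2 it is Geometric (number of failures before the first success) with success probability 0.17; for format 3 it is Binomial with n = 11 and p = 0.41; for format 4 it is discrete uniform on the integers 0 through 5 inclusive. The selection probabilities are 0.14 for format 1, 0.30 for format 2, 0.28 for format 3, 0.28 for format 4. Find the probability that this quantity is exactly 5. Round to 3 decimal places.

Conditional on each format, P(X = 5): 1: 0.041677; 2: 0.0669637; 3: 0.225774; 4: 0.166667.
By total probability, P(X = 5) = 0.14·0.041677 + 0.3·0.0669637 + 0.28·0.225774 + 0.28·0.166667 = 0.135807.

0.136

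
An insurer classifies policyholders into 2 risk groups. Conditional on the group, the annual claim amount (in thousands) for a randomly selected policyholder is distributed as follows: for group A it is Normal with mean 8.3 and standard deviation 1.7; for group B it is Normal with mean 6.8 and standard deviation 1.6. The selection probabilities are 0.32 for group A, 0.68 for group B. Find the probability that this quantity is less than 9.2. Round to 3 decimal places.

0.859

Conditional on each group, P(X < 9.2): A: 0.70174; B: 0.933193.
By total probability, P(X < 9.2) = 0.32·0.70174 + 0.68·0.933193 = 0.859128.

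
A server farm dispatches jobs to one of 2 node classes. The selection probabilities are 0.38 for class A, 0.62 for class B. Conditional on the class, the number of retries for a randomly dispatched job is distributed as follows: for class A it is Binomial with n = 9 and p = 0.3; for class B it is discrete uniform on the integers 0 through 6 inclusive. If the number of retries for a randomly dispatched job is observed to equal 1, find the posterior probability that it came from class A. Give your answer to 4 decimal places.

0.4004

Likelihoods P(X=1 | ·): A: 0.15565; B: 0.142857.
Posterior ∝ prior × likelihood. Numerator for A: 0.38·0.15565 = 0.0591469.
Normalizing constant: 0.38·0.15565 + 0.62·0.142857 = 0.147718.
P(A | observation) = 0.0591469 / 0.147718 = 0.400403.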